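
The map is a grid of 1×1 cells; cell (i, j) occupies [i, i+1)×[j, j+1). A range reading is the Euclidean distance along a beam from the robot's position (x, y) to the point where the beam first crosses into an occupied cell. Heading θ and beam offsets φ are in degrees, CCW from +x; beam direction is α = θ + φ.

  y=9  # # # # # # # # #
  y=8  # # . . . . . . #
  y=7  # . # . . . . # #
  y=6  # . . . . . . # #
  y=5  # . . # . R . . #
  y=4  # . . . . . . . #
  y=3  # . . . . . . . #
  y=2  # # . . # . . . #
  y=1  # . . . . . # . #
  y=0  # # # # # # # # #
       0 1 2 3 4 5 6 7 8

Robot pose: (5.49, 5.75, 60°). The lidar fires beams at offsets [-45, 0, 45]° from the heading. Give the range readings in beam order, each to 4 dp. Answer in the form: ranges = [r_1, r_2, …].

beam 1: φ=-45°, α=15°
  cosα=0.9659 sinα=0.2588 | (5,5) | tMaxX 0.5280 tMaxY 0.9659 | tΔX 1.0353 tΔY 3.8637
    t=0.5280 [x] (6,5)
    t=0.9659 [y] (6,6)
    t=1.5633 [x] (7,6) — stop
  → r_1 = 1.5633
beam 2: φ=0°, α=60°
  cosα=0.5000 sinα=0.8660 | (5,5) | tMaxX 1.0200 tMaxY 0.2887 | tΔX 2.0000 tΔY 1.1547
    t=0.2887 [y] (5,6)
    t=1.0200 [x] (6,6)
    t=1.4434 [y] (6,7)
    t=2.5981 [y] (6,8)
    t=3.0200 [x] (7,8)
    t=3.7528 [y] (7,9) — stop
  → r_2 = 3.7528
beam 3: φ=45°, α=105°
  cosα=-0.2588 sinα=0.9659 | (5,5) | tMaxX 1.8932 tMaxY 0.2588 | tΔX 3.8637 tΔY 1.0353
    t=0.2588 [y] (5,6)
    t=1.2941 [y] (5,7)
    t=1.8932 [x] (4,7)
    t=2.3294 [y] (4,8)
    t=3.3646 [y] (4,9) — stop
  → r_3 = 3.3646

ranges = [1.5633, 3.7528, 3.3646]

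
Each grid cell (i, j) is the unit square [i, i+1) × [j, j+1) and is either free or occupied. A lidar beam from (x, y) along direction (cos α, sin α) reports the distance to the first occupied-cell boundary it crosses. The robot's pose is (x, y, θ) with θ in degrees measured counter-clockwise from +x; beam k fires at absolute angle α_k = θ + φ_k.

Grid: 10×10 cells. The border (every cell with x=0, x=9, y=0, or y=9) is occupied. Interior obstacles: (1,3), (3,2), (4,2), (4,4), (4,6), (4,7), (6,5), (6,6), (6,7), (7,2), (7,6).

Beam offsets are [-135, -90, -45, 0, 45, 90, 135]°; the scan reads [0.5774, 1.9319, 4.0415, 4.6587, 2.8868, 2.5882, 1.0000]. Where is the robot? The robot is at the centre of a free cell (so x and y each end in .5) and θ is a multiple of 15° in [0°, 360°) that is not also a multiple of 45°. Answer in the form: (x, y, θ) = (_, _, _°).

(x, y, θ) = (1.5, 6.5, 345°)

Candidates: 53 free-cell centres × 16 headings = 848 poses. Raycast each; keep the one whose scan matches to 4 dp.
  (2.5, 5.5, 60°): beam 1 = 2.5882 ≠ 0.5774 ✗
  (2.5, 4.5, 15°): beam 1 = 1.0000 ≠ 0.5774 ✗
  (2.5, 5.5, 105°): beam 1 = 1.7321 ≠ 0.5774 ✗
  …
  (1.5, 6.5, 345°): r_1=0.5774, r_2=1.9319, r_3=4.0415, r_4=4.6587, r_5=2.8868, r_6=2.5882, r_7=1.0000 — all match ✓
Only this pose fits every beam.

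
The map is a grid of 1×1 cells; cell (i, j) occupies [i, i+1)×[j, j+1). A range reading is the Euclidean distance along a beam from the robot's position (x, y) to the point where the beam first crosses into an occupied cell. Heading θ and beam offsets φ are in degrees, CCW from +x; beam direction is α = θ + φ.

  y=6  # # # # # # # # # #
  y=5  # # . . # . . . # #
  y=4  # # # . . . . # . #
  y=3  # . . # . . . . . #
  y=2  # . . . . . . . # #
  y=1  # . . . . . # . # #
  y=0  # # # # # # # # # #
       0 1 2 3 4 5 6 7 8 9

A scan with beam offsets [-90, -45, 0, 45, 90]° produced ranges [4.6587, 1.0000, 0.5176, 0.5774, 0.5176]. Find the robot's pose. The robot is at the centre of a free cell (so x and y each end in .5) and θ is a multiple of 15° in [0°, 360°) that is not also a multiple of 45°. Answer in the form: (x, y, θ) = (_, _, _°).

(x, y, θ) = (5.5, 1.5, 255°)

Enumerate (i+0.5, j+0.5, θ) over the 30 free cells and 16 admissible headings. For each, cast all 5 beams and compare to the given ranges.
  (8.5, 4.5, 195°): beam 1 = 0.5176 ≠ 4.6587 ✗
  (6.5, 4.5, 330°): beam 1 = 4.0415 ≠ 4.6587 ✗
  (5.5, 4.5, 105°): beam 1 = 1.5529 ≠ 4.6587 ✗
  (6.5, 5.5, 210°): beam 1 = 0.5774 ≠ 4.6587 ✗
  (3.5, 4.5, 165°): beam 1 = 1.5529 ≠ 4.6587 ✗
  …
  (5.5, 1.5, 255°): r_1=4.6587, r_2=1.0000, r_3=0.5176, r_4=0.5774, r_5=0.5176 — all match ✓
Unique over the lattice → pose = (5.5, 1.5, 255°).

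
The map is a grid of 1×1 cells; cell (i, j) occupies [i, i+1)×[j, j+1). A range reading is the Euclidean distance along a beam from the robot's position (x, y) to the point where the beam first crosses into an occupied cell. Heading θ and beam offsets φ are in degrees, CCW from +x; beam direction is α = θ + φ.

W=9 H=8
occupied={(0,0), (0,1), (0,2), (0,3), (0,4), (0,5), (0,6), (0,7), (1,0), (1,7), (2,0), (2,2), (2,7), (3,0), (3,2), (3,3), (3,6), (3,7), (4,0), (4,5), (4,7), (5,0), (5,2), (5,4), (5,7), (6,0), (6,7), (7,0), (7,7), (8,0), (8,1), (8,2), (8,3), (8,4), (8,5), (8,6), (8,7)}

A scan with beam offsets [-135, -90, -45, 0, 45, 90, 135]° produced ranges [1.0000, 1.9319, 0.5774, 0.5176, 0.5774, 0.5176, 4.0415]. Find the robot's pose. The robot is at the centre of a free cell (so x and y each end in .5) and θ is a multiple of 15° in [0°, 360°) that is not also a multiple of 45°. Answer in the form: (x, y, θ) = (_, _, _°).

Candidates: 35 free-cell centres × 16 headings = 560 poses. Raycast each; keep the one whose scan matches to 4 dp.
  (5.5, 1.5, 300°): beam 1 = 1.9319 ≠ 1.0000 ✗
  (7.5, 5.5, 345°): beam 1 = 1.7321 ≠ 1.0000 ✗
  (6.5, 2.5, 345°): beam 1 = 0.5774 ≠ 1.0000 ✗
  (4.5, 4.5, 60°): beam 1 = 1.9319 ≠ 1.0000 ✗
  (7.5, 2.5, 240°): beam 1 = 4.6587 ≠ 1.0000 ✗
  …
  (4.5, 4.5, 15°): r_1=1.0000, r_2=1.9319, r_3=0.5774, r_4=0.5176, r_5=0.5774, r_6=0.5176, r_7=4.0415 — all match ✓
Unique over the lattice → pose = (4.5, 4.5, 15°).

(x, y, θ) = (4.5, 4.5, 15°)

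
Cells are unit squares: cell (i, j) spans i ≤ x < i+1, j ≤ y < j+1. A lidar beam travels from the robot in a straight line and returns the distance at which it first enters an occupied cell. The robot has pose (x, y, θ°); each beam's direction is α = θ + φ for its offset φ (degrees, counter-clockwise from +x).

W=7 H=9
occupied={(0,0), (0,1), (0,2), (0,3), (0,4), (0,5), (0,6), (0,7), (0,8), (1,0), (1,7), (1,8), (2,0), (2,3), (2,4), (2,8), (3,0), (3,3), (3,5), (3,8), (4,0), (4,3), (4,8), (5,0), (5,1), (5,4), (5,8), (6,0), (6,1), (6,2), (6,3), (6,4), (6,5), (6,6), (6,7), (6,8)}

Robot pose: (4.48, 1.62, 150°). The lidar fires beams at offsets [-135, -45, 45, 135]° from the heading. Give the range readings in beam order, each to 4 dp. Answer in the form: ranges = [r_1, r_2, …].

ranges = [0.5383, 1.4287, 2.3955, 0.6419]

beam 1: φ=-135°, α=15°
  d=(0.9659,0.2588)  start (4,1)  tX=0.5383 tY=1.4682  stride 1/|dx|=1.0353 1/|dy|=3.8637
    cross x-line → (5,1), t=0.5383 (wall)
  → r_1 = 0.5383
beam 2: φ=-45°, α=105°
  d=(-0.2588,0.9659)  start (4,1)  tX=1.8546 tY=0.3934  stride 1/|dx|=3.8637 1/|dy|=1.0353
    cross y-line → (4,2), t=0.3934
    cross y-line → (4,3), t=1.4287 (wall)
  → r_2 = 1.4287
beam 3: φ=45°, α=195°
  d=(-0.9659,-0.2588)  start (4,1)  tX=0.4969 tY=2.3955  stride 1/|dx|=1.0353 1/|dy|=3.8637
    cross x-line → (3,1), t=0.4969
    cross x-line → (2,1), t=1.5322
    cross y-line → (2,0), t=2.3955 (wall)
  → r_3 = 2.3955
beam 4: φ=135°, α=285°
  d=(0.2588,-0.9659)  start (4,1)  tX=2.0091 tY=0.6419  stride 1/|dx|=3.8637 1/|dy|=1.0353
    cross y-line → (4,0), t=0.6419 (wall)
  → r_4 = 0.6419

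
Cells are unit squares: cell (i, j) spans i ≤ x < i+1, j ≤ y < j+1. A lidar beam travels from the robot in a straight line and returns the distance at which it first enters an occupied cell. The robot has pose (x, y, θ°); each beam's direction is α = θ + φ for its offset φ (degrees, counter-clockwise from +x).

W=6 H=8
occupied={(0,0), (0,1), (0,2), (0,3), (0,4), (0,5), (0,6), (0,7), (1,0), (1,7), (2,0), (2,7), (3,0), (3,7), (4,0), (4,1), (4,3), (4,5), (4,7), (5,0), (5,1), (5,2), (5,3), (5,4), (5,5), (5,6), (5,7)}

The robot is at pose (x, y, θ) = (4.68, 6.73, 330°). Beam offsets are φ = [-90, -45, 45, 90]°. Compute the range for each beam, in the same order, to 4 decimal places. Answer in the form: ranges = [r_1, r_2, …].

beam 1: φ=-90°, α=240°
  direction (-0.5000, -0.8660); cell (4,6); t to first gridline: x 1.3600, y 0.8429 (then +2.0000 / +1.1547)
    (4,5) via y @ 0.8429  # hit
  → r_1 = 0.8429
beam 2: φ=-45°, α=285°
  direction (0.2588, -0.9659); cell (4,6); t to first gridline: x 1.2364, y 0.7558 (then +3.8637 / +1.0353)
    (4,5) via y @ 0.7558  # hit
  → r_2 = 0.7558
beam 3: φ=45°, α=15°
  direction (0.9659, 0.2588); cell (4,6); t to first gridline: x 0.3313, y 1.0432 (then +1.0353 / +3.8637)
    (5,6) via x @ 0.3313  # hit
  → r_3 = 0.3313
beam 4: φ=90°, α=60°
  direction (0.5000, 0.8660); cell (4,6); t to first gridline: x 0.6400, y 0.3118 (then +2.0000 / +1.1547)
    (4,7) via y @ 0.3118  # hit
  → r_4 = 0.3118

ranges = [0.8429, 0.7558, 0.3313, 0.3118]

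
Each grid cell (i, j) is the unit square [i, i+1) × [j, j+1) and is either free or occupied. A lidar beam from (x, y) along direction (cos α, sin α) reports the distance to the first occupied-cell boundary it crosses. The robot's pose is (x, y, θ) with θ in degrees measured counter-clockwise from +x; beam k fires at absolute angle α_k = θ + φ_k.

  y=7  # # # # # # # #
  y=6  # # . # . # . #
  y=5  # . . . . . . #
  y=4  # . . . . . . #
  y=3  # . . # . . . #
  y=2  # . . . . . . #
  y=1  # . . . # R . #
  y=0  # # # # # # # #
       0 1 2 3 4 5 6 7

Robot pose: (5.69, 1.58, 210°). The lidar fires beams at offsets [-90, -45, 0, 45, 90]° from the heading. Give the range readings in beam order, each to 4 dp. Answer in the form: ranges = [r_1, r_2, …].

ranges = [5.1038, 0.7143, 0.7967, 0.6005, 0.6697]

beam 1: φ=-90°, α=120°
  cosα=-0.5000 sinα=0.8660 | (5,1) | tMaxX 1.3800 tMaxY 0.4850 | tΔX 2.0000 tΔY 1.1547
    t=0.4850 [y] (5,2)
    t=1.3800 [x] (4,2)
    t=1.6397 [y] (4,3)
    t=2.7944 [y] (4,4)
    t=3.3800 [x] (3,4)
    t=3.9491 [y] (3,5)
    t=5.1038 [y] (3,6) — stop
  → r_1 = 5.1038
beam 2: φ=-45°, α=165°
  cosα=-0.9659 sinα=0.2588 | (5,1) | tMaxX 0.7143 tMaxY 1.6228 | tΔX 1.0353 tΔY 3.8637
    t=0.7143 [x] (4,1) — stop
  → r_2 = 0.7143
beam 3: φ=0°, α=210°
  cosα=-0.8660 sinα=-0.5000 | (5,1) | tMaxX 0.7967 tMaxY 1.1600 | tΔX 1.1547 tΔY 2.0000
    t=0.7967 [x] (4,1) — stop
  → r_3 = 0.7967
beam 4: φ=45°, α=255°
  cosα=-0.2588 sinα=-0.9659 | (5,1) | tMaxX 2.6660 tMaxY 0.6005 | tΔX 3.8637 tΔY 1.0353
    t=0.6005 [y] (5,0) — stop
  → r_4 = 0.6005
beam 5: φ=90°, α=300°
  cosα=0.5000 sinα=-0.8660 | (5,1) | tMaxX 0.6200 tMaxY 0.6697 | tΔX 2.0000 tΔY 1.1547
    t=0.6200 [x] (6,1)
    t=0.6697 [y] (6,0) — stop
  → r_5 = 0.6697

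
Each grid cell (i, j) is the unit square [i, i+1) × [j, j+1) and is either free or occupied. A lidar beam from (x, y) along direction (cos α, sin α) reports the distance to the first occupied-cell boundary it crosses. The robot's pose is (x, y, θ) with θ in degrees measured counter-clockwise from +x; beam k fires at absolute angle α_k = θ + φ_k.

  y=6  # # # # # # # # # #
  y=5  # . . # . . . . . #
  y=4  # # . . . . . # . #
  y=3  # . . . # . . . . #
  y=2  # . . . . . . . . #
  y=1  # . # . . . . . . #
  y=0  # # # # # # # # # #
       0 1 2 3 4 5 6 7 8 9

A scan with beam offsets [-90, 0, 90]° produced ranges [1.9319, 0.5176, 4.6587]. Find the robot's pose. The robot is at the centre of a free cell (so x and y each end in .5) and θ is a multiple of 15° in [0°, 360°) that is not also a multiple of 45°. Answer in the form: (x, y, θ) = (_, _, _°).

The pose lattice has 35·16 = 560 candidates. Test each by forward raycasting.
  (6.5, 3.5, 240°): beam 1 = 3.0000 ≠ 1.9319 ✗
  (1.5, 3.5, 30°): beam 1 = 1.7321 ≠ 1.9319 ✗
  (8.5, 4.5, 150°): beam 1 = 1.0000 ≠ 1.9319 ✗
  (6.5, 2.5, 300°): beam 1 = 3.0000 ≠ 1.9319 ✗
  …
  (6.5, 5.5, 105°): r_1=1.9319, r_2=0.5176, r_3=4.6587 — all match ✓
No second candidate reproduces the full scan.

(x, y, θ) = (6.5, 5.5, 105°)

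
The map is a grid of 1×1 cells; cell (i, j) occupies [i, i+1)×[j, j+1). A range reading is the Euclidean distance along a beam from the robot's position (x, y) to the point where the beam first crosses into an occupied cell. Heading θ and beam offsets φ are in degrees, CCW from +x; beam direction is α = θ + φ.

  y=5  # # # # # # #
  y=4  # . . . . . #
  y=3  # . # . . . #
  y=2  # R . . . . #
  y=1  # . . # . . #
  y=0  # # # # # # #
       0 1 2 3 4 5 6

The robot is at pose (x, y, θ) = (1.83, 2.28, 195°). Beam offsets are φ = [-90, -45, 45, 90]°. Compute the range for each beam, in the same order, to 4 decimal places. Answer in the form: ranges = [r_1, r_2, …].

ranges = [2.8160, 0.9584, 1.4780, 1.3252]

beam 1: φ=-90°, α=105°
  dir = (cos 105°, sin 105°) = (-0.2588, 0.9659); from cell (1,2)
  next x-line at t=3.2069, next y-line at t=0.7454; Δt_x=3.8637, Δt_y=1.0353
    y: enter (1,3) at t=0.7454
    y: enter (1,4) at t=1.7807
    y: enter (1,5) at t=2.8160 ← occupied
  → r_1 = 2.8160
beam 2: φ=-45°, α=150°
  dir = (cos 150°, sin 150°) = (-0.8660, 0.5000); from cell (1,2)
  next x-line at t=0.9584, next y-line at t=1.4400; Δt_x=1.1547, Δt_y=2.0000
    x: enter (0,2) at t=0.9584 ← occupied
  → r_2 = 0.9584
beam 3: φ=45°, α=240°
  dir = (cos 240°, sin 240°) = (-0.5000, -0.8660); from cell (1,2)
  next x-line at t=1.6600, next y-line at t=0.3233; Δt_x=2.0000, Δt_y=1.1547
    y: enter (1,1) at t=0.3233
    y: enter (1,0) at t=1.4780 ← occupied
  → r_3 = 1.4780
beam 4: φ=90°, α=285°
  dir = (cos 285°, sin 285°) = (0.2588, -0.9659); from cell (1,2)
  next x-line at t=0.6568, next y-line at t=0.2899; Δt_x=3.8637, Δt_y=1.0353
    y: enter (1,1) at t=0.2899
    x: enter (2,1) at t=0.6568
    y: enter (2,0) at t=1.3252 ← occupied
  → r_4 = 1.3252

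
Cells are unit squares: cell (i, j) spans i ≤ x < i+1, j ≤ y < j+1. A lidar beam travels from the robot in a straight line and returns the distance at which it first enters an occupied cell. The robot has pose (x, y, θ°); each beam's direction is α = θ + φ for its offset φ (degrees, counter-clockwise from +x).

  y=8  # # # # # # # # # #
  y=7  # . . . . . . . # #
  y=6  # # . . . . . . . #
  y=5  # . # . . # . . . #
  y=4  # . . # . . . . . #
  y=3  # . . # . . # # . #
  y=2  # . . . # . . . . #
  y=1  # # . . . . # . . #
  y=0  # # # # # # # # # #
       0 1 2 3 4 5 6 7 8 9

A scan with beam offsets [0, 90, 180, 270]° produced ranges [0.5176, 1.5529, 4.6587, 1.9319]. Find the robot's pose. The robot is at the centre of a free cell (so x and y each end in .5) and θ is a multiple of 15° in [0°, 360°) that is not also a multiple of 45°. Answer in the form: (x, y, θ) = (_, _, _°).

The pose lattice has 45·16 = 720 candidates. Test each by forward raycasting.
  (4.5, 4.5, 300°): beam 1 = 3.0000 ≠ 0.5176 ✗
  (3.5, 1.5, 330°): beam 1 = 1.0000 ≠ 0.5176 ✗
  (1.5, 3.5, 30°): beam 1 = 1.7321 ≠ 0.5176 ✗
  (3.5, 2.5, 75°): beam 2 = 2.5882 ≠ 1.5529 ✗
  …
  (8.5, 5.5, 15°): r_1=0.5176, r_2=1.5529, r_3=4.6587, r_4=1.9319 — all match ✓
Only this pose fits every beam.

(x, y, θ) = (8.5, 5.5, 15°)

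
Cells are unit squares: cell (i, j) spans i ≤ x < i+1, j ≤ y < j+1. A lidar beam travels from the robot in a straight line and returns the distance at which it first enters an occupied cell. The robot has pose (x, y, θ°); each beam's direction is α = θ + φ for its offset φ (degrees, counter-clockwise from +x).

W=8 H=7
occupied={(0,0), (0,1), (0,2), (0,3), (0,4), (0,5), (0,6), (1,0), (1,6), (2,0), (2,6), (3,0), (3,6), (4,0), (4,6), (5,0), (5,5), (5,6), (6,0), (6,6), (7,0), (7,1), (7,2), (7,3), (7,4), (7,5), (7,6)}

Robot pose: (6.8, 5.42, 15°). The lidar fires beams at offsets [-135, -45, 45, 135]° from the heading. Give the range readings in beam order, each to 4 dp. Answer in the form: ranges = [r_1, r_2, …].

beam 1: φ=-135°, α=240°
  dir = (cos 240°, sin 240°) = (-0.5000, -0.8660); from cell (6,5)
  next x-line at t=1.6000, next y-line at t=0.4850; Δt_x=2.0000, Δt_y=1.1547
    y: enter (6,4) at t=0.4850
    x: enter (5,4) at t=1.6000
    y: enter (5,3) at t=1.6397
    y: enter (5,2) at t=2.7944
    x: enter (4,2) at t=3.6000
    y: enter (4,1) at t=3.9491
    y: enter (4,0) at t=5.1038 ← occupied
  → r_1 = 5.1038
beam 2: φ=-45°, α=330°
  dir = (cos 330°, sin 330°) = (0.8660, -0.5000); from cell (6,5)
  next x-line at t=0.2309, next y-line at t=0.8400; Δt_x=1.1547, Δt_y=2.0000
    x: enter (7,5) at t=0.2309 ← occupied
  → r_2 = 0.2309
beam 3: φ=45°, α=60°
  dir = (cos 60°, sin 60°) = (0.5000, 0.8660); from cell (6,5)
  next x-line at t=0.4000, next y-line at t=0.6697; Δt_x=2.0000, Δt_y=1.1547
    x: enter (7,5) at t=0.4000 ← occupied
  → r_3 = 0.4000
beam 4: φ=135°, α=150°
  dir = (cos 150°, sin 150°) = (-0.8660, 0.5000); from cell (6,5)
  next x-line at t=0.9238, next y-line at t=1.1600; Δt_x=1.1547, Δt_y=2.0000
    x: enter (5,5) at t=0.9238 ← occupied
  → r_4 = 0.9238

ranges = [5.1038, 0.2309, 0.4000, 0.9238]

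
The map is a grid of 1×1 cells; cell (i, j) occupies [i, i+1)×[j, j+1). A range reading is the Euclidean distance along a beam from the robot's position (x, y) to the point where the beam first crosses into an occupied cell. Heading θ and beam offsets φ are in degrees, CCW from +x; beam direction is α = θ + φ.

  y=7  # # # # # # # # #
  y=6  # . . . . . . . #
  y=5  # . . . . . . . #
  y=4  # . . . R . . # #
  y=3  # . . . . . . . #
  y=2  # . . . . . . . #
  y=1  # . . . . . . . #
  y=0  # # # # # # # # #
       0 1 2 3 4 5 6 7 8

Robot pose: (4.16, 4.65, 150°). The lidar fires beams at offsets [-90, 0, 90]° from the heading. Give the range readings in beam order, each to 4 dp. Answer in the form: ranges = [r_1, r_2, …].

beam 1: φ=-90°, α=60°
  d=(0.5000,0.8660)  start (4,4)  tX=1.6800 tY=0.4041  stride 1/|dx|=2.0000 1/|dy|=1.1547
    cross y-line → (4,5), t=0.4041
    cross y-line → (4,6), t=1.5588
    cross x-line → (5,6), t=1.6800
    cross y-line → (5,7), t=2.7135 (wall)
  → r_1 = 2.7135
beam 2: φ=0°, α=150°
  d=(-0.8660,0.5000)  start (4,4)  tX=0.1848 tY=0.7000  stride 1/|dx|=1.1547 1/|dy|=2.0000
    cross x-line → (3,4), t=0.1848
    cross y-line → (3,5), t=0.7000
    cross x-line → (2,5), t=1.3395
    cross x-line → (1,5), t=2.4942
    cross y-line → (1,6), t=2.7000
    cross x-line → (0,6), t=3.6489 (wall)
  → r_2 = 3.6489
beam 3: φ=90°, α=240°
  d=(-0.5000,-0.8660)  start (4,4)  tX=0.3200 tY=0.7506  stride 1/|dx|=2.0000 1/|dy|=1.1547
    cross x-line → (3,4), t=0.3200
    cross y-line → (3,3), t=0.7506
    cross y-line → (3,2), t=1.9053
    cross x-line → (2,2), t=2.3200
    cross y-line → (2,1), t=3.0600
    cross y-line → (2,0), t=4.2147 (wall)
  → r_3 = 4.2147

ranges = [2.7135, 3.6489, 4.2147]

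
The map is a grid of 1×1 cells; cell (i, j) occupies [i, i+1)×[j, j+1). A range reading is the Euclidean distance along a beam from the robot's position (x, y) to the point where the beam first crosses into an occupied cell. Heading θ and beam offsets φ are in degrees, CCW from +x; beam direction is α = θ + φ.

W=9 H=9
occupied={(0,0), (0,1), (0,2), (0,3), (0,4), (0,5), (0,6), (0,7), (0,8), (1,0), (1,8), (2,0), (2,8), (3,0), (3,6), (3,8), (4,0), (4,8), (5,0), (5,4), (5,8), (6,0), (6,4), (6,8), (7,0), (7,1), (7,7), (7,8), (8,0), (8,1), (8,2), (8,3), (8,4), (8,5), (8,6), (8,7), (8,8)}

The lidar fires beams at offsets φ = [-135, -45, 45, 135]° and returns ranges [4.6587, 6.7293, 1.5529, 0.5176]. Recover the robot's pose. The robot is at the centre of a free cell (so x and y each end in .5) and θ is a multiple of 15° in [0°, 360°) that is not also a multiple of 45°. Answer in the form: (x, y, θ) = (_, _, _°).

(x, y, θ) = (7.5, 3.5, 240°)

Enumerate (i+0.5, j+0.5, θ) over the 44 free cells and 16 admissible headings. For each, cast all 4 beams and compare to the given ranges.
  (3.5, 7.5, 75°): beam 1 = 0.5774 ≠ 4.6587 ✗
  (6.5, 7.5, 165°): beam 1 = 0.5774 ≠ 4.6587 ✗
  (4.5, 2.5, 150°): beam 1 = 3.6235 ≠ 4.6587 ✗
  …
  (7.5, 3.5, 240°): r_1=4.6587, r_2=6.7293, r_3=1.5529, r_4=0.5176 — all match ✓
Unique over the lattice → pose = (7.5, 3.5, 240°).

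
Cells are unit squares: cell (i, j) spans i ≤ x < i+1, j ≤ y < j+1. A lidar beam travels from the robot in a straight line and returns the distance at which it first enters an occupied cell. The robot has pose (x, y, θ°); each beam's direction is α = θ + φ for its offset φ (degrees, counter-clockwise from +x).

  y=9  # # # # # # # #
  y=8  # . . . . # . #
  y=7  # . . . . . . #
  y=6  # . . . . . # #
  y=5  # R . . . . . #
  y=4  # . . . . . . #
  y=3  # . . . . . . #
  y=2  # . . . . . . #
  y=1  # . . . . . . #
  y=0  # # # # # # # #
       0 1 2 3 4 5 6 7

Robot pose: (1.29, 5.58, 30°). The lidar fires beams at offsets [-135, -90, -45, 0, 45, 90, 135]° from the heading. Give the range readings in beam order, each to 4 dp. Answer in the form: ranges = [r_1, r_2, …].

ranges = [1.1205, 5.2885, 5.9114, 4.8400, 3.5406, 0.5800, 0.3002]

beam 1: φ=-135°, α=255°
  dir = (cos 255°, sin 255°) = (-0.2588, -0.9659); from cell (1,5)
  next x-line at t=1.1205, next y-line at t=0.6005; Δt_x=3.8637, Δt_y=1.0353
    y: enter (1,4) at t=0.6005
    x: enter (0,4) at t=1.1205 ← occupied
  → r_1 = 1.1205
beam 2: φ=-90°, α=300°
  dir = (cos 300°, sin 300°) = (0.5000, -0.8660); from cell (1,5)
  next x-line at t=1.4200, next y-line at t=0.6697; Δt_x=2.0000, Δt_y=1.1547
    y: enter (1,4) at t=0.6697
    x: enter (2,4) at t=1.4200
    y: enter (2,3) at t=1.8244
    y: enter (2,2) at t=2.9791
    x: enter (3,2) at t=3.4200
    y: enter (3,1) at t=4.1338
    y: enter (3,0) at t=5.2885 ← occupied
  → r_2 = 5.2885
beam 3: φ=-45°, α=345°
  dir = (cos 345°, sin 345°) = (0.9659, -0.2588); from cell (1,5)
  next x-line at t=0.7350, next y-line at t=2.2409; Δt_x=1.0353, Δt_y=3.8637
    x: enter (2,5) at t=0.7350
    x: enter (3,5) at t=1.7703
    y: enter (3,4) at t=2.2409
    x: enter (4,4) at t=2.8056
    x: enter (5,4) at t=3.8409
    x: enter (6,4) at t=4.8762
    x: enter (7,4) at t=5.9114 ← occupied
  → r_3 = 5.9114
beam 4: φ=0°, α=30°
  dir = (cos 30°, sin 30°) = (0.8660, 0.5000); from cell (1,5)
  next x-line at t=0.8198, next y-line at t=0.8400; Δt_x=1.1547, Δt_y=2.0000
    x: enter (2,5) at t=0.8198
    y: enter (2,6) at t=0.8400
    x: enter (3,6) at t=1.9745
    y: enter (3,7) at t=2.8400
    x: enter (4,7) at t=3.1292
    x: enter (5,7) at t=4.2839
    y: enter (5,8) at t=4.8400 ← occupied
  → r_4 = 4.8400
beam 5: φ=45°, α=75°
  dir = (cos 75°, sin 75°) = (0.2588, 0.9659); from cell (1,5)
  next x-line at t=2.7432, next y-line at t=0.4348; Δt_x=3.8637, Δt_y=1.0353
    y: enter (1,6) at t=0.4348
    y: enter (1,7) at t=1.4701
    y: enter (1,8) at t=2.5054
    x: enter (2,8) at t=2.7432
    y: enter (2,9) at t=3.5406 ← occupied
  → r_5 = 3.5406
beam 6: φ=90°, α=120°
  dir = (cos 120°, sin 120°) = (-0.5000, 0.8660); from cell (1,5)
  next x-line at t=0.5800, next y-line at t=0.4850; Δt_x=2.0000, Δt_y=1.1547
    y: enter (1,6) at t=0.4850
    x: enter (0,6) at t=0.5800 ← occupied
  → r_6 = 0.5800
beam 7: φ=135°, α=165°
  dir = (cos 165°, sin 165°) = (-0.9659, 0.2588); from cell (1,5)
  next x-line at t=0.3002, next y-line at t=1.6228; Δt_x=1.0353, Δt_y=3.8637
    x: enter (0,5) at t=0.3002 ← occupied
  → r_7 = 0.3002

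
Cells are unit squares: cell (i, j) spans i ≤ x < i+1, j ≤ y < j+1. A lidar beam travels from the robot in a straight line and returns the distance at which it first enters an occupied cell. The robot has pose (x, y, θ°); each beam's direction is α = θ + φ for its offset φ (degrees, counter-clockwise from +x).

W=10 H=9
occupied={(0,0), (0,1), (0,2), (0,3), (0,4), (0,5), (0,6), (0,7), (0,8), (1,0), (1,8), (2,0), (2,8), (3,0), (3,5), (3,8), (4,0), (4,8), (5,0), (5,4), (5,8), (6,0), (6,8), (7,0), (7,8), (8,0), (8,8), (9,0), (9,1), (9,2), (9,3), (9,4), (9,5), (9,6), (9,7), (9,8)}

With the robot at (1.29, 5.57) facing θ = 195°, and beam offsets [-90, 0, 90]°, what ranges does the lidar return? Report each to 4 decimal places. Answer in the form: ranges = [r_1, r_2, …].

ranges = [1.1205, 0.3002, 4.7312]

beam 1: φ=-90°, α=105°
  d=(-0.2588,0.9659)  start (1,5)  tX=1.1205 tY=0.4452  stride 1/|dx|=3.8637 1/|dy|=1.0353
    cross y-line → (1,6), t=0.4452
    cross x-line → (0,6), t=1.1205 (wall)
  → r_1 = 1.1205
beam 2: φ=0°, α=195°
  d=(-0.9659,-0.2588)  start (1,5)  tX=0.3002 tY=2.2023  stride 1/|dx|=1.0353 1/|dy|=3.8637
    cross x-line → (0,5), t=0.3002 (wall)
  → r_2 = 0.3002
beam 3: φ=90°, α=285°
  d=(0.2588,-0.9659)  start (1,5)  tX=2.7432 tY=0.5901  stride 1/|dx|=3.8637 1/|dy|=1.0353
    cross y-line → (1,4), t=0.5901
    cross y-line → (1,3), t=1.6254
    cross y-line → (1,2), t=2.6607
    cross x-line → (2,2), t=2.7432
    cross y-line → (2,1), t=3.6959
    cross y-line → (2,0), t=4.7312 (wall)
  → r_3 = 4.7312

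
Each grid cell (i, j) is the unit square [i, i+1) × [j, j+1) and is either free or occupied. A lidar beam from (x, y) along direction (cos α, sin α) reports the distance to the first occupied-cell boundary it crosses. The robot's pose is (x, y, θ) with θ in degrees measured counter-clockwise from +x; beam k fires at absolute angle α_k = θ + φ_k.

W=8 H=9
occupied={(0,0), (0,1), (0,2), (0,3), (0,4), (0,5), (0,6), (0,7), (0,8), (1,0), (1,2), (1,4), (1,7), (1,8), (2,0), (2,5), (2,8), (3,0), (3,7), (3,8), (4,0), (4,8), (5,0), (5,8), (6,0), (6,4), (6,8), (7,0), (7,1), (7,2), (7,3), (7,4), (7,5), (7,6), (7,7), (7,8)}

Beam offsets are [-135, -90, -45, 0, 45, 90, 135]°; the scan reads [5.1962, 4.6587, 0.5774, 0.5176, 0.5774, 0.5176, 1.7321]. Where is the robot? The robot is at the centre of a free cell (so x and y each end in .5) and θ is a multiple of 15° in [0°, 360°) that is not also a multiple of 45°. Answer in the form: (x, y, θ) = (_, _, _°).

(x, y, θ) = (2.5, 4.5, 105°)

Enumerate (i+0.5, j+0.5, θ) over the 36 free cells and 16 admissible headings. For each, cast all 7 beams and compare to the given ranges.
  (4.5, 7.5, 285°): beam 1 = 0.5774 ≠ 5.1962 ✗
  (2.5, 1.5, 150°): beam 1 = 4.6587 ≠ 5.1962 ✗
  (5.5, 4.5, 30°): beam 1 = 3.6235 ≠ 5.1962 ✗
  …
  (2.5, 4.5, 105°): r_1=5.1962, r_2=4.6587, r_3=0.5774, r_4=0.5176, r_5=0.5774, r_6=0.5176, r_7=1.7321 — all match ✓
No second candidate reproduces the full scan.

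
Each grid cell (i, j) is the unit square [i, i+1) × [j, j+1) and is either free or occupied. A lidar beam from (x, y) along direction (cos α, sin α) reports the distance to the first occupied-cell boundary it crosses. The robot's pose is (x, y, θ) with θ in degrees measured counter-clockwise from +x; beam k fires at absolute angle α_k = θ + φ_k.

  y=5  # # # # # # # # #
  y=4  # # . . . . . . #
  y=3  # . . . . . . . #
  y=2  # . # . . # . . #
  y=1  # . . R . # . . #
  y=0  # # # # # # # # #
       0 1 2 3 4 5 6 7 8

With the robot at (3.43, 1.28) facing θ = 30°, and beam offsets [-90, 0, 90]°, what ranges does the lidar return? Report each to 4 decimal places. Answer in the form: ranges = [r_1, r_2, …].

ranges = [0.3233, 1.8129, 0.8600]

beam 1: φ=-90°, α=300°
  direction (0.5000, -0.8660); cell (3,1); t to first gridline: x 1.1400, y 0.3233 (then +2.0000 / +1.1547)
    (3,0) via y @ 0.3233  # hit
  → r_1 = 0.3233
beam 2: φ=0°, α=30°
  direction (0.8660, 0.5000); cell (3,1); t to first gridline: x 0.6582, y 1.4400 (then +1.1547 / +2.0000)
    (4,1) via x @ 0.6582
    (4,2) via y @ 1.4400
    (5,2) via x @ 1.8129  # hit
  → r_2 = 1.8129
beam 3: φ=90°, α=120°
  direction (-0.5000, 0.8660); cell (3,1); t to first gridline: x 0.8600, y 0.8314 (then +2.0000 / +1.1547)
    (3,2) via y @ 0.8314
    (2,2) via x @ 0.8600  # hit
  → r_3 = 0.8600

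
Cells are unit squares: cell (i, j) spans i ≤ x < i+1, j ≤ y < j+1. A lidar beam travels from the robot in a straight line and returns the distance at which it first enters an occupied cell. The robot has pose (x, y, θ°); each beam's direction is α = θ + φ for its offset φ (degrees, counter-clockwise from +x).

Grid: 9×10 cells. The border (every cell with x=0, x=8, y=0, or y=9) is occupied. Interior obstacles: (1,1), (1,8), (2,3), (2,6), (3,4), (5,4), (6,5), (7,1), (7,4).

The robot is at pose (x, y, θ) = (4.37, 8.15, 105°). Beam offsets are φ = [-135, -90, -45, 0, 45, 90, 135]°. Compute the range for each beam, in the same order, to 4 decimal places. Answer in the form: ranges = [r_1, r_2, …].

ranges = [4.1916, 3.2841, 0.9815, 0.8800, 1.7000, 3.4889, 6.7400]

beam 1: φ=-135°, α=330°
  direction (0.8660, -0.5000); cell (4,8); t to first gridline: x 0.7275, y 0.3000 (then +1.1547 / +2.0000)
    (4,7) via y @ 0.3000
    (5,7) via x @ 0.7275
    (6,7) via x @ 1.8822
    (6,6) via y @ 2.3000
    (7,6) via x @ 3.0369
    (8,6) via x @ 4.1916  # hit
  → r_1 = 4.1916
beam 2: φ=-90°, α=15°
  direction (0.9659, 0.2588); cell (4,8); t to first gridline: x 0.6522, y 3.2841 (then +1.0353 / +3.8637)
    (5,8) via x @ 0.6522
    (6,8) via x @ 1.6875
    (7,8) via x @ 2.7228
    (7,9) via y @ 3.2841  # hit
  → r_2 = 3.2841
beam 3: φ=-45°, α=60°
  direction (0.5000, 0.8660); cell (4,8); t to first gridline: x 1.2600, y 0.9815 (then +2.0000 / +1.1547)
    (4,9) via y @ 0.9815  # hit
  → r_3 = 0.9815
beam 4: φ=0°, α=105°
  direction (-0.2588, 0.9659); cell (4,8); t to first gridline: x 1.4296, y 0.8800 (then +3.8637 / +1.0353)
    (4,9) via y @ 0.8800  # hit
  → r_4 = 0.8800
beam 5: φ=45°, α=150°
  direction (-0.8660, 0.5000); cell (4,8); t to first gridline: x 0.4272, y 1.7000 (then +1.1547 / +2.0000)
    (3,8) via x @ 0.4272
    (2,8) via x @ 1.5819
    (2,9) via y @ 1.7000  # hit
  → r_5 = 1.7000
beam 6: φ=90°, α=195°
  direction (-0.9659, -0.2588); cell (4,8); t to first gridline: x 0.3831, y 0.5796 (then +1.0353 / +3.8637)
    (3,8) via x @ 0.3831
    (3,7) via y @ 0.5796
    (2,7) via x @ 1.4183
    (1,7) via x @ 2.4536
    (0,7) via x @ 3.4889  # hit
  → r_6 = 3.4889
beam 7: φ=135°, α=240°
  direction (-0.5000, -0.8660); cell (4,8); t to first gridline: x 0.7400, y 0.1732 (then +2.0000 / +1.1547)
    (4,7) via y @ 0.1732
    (3,7) via x @ 0.7400
    (3,6) via y @ 1.3279
    (3,5) via y @ 2.4826
    (2,5) via x @ 2.7400
    (2,4) via y @ 3.6373
    (1,4) via x @ 4.7400
    (1,3) via y @ 4.7920
    (1,2) via y @ 5.9467
    (0,2) via x @ 6.7400  # hit
  → r_7 = 6.7400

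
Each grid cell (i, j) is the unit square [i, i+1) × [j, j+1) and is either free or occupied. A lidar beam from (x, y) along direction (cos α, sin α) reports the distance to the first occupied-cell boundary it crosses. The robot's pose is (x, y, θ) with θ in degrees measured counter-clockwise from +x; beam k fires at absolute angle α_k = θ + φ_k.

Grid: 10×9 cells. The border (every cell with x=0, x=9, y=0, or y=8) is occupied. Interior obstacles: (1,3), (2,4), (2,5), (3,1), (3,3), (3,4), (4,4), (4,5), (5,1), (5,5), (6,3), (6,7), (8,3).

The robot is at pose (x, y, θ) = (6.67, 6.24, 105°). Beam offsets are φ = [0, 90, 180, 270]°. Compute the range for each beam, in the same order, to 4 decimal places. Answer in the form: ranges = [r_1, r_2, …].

beam 1: φ=0°, α=105°
  dir = (cos 105°, sin 105°) = (-0.2588, 0.9659); from cell (6,6)
  next x-line at t=2.5887, next y-line at t=0.7868; Δt_x=3.8637, Δt_y=1.0353
    y: enter (6,7) at t=0.7868 ← occupied
  → r_1 = 0.7868
beam 2: φ=90°, α=195°
  dir = (cos 195°, sin 195°) = (-0.9659, -0.2588); from cell (6,6)
  next x-line at t=0.6936, next y-line at t=0.9273; Δt_x=1.0353, Δt_y=3.8637
    x: enter (5,6) at t=0.6936
    y: enter (5,5) at t=0.9273 ← occupied
  → r_2 = 0.9273
beam 3: φ=180°, α=285°
  dir = (cos 285°, sin 285°) = (0.2588, -0.9659); from cell (6,6)
  next x-line at t=1.2750, next y-line at t=0.2485; Δt_x=3.8637, Δt_y=1.0353
    y: enter (6,5) at t=0.2485
    x: enter (7,5) at t=1.2750
    y: enter (7,4) at t=1.2837
    y: enter (7,3) at t=2.3190
    y: enter (7,2) at t=3.3543
    y: enter (7,1) at t=4.3896
    x: enter (8,1) at t=5.1387
    y: enter (8,0) at t=5.4248 ← occupied
  → r_3 = 5.4248
beam 4: φ=270°, α=15°
  dir = (cos 15°, sin 15°) = (0.9659, 0.2588); from cell (6,6)
  next x-line at t=0.3416, next y-line at t=2.9364; Δt_x=1.0353, Δt_y=3.8637
    x: enter (7,6) at t=0.3416
    x: enter (8,6) at t=1.3769
    x: enter (9,6) at t=2.4122 ← occupied
  → r_4 = 2.4122

ranges = [0.7868, 0.9273, 5.4248, 2.4122]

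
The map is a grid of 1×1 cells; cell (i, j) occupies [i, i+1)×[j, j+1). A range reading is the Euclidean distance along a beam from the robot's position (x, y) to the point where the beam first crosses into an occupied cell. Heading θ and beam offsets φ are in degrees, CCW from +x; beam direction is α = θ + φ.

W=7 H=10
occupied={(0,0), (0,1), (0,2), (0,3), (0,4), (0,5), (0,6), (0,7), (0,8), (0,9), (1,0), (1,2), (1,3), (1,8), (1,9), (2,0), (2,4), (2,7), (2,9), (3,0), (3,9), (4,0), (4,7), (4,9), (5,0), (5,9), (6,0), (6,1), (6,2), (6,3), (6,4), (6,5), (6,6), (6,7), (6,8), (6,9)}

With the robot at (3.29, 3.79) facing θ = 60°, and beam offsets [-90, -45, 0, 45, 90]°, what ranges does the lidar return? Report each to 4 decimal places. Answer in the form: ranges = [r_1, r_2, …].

beam 1: φ=-90°, α=330°
  dir = (cos 330°, sin 330°) = (0.8660, -0.5000); from cell (3,3)
  next x-line at t=0.8198, next y-line at t=1.5800; Δt_x=1.1547, Δt_y=2.0000
    x: enter (4,3) at t=0.8198
    y: enter (4,2) at t=1.5800
    x: enter (5,2) at t=1.9745
    x: enter (6,2) at t=3.1292 ← occupied
  → r_1 = 3.1292
beam 2: φ=-45°, α=15°
  dir = (cos 15°, sin 15°) = (0.9659, 0.2588); from cell (3,3)
  next x-line at t=0.7350, next y-line at t=0.8114; Δt_x=1.0353, Δt_y=3.8637
    x: enter (4,3) at t=0.7350
    y: enter (4,4) at t=0.8114
    x: enter (5,4) at t=1.7703
    x: enter (6,4) at t=2.8056 ← occupied
  → r_2 = 2.8056
beam 3: φ=0°, α=60°
  dir = (cos 60°, sin 60°) = (0.5000, 0.8660); from cell (3,3)
  next x-line at t=1.4200, next y-line at t=0.2425; Δt_x=2.0000, Δt_y=1.1547
    y: enter (3,4) at t=0.2425
    y: enter (3,5) at t=1.3972
    x: enter (4,5) at t=1.4200
    y: enter (4,6) at t=2.5519
    x: enter (5,6) at t=3.4200
    y: enter (5,7) at t=3.7066
    y: enter (5,8) at t=4.8613
    x: enter (6,8) at t=5.4200 ← occupied
  → r_3 = 5.4200
beam 4: φ=45°, α=105°
  dir = (cos 105°, sin 105°) = (-0.2588, 0.9659); from cell (3,3)
  next x-line at t=1.1205, next y-line at t=0.2174; Δt_x=3.8637, Δt_y=1.0353
    y: enter (3,4) at t=0.2174
    x: enter (2,4) at t=1.1205 ← occupied
  → r_4 = 1.1205
beam 5: φ=90°, α=150°
  dir = (cos 150°, sin 150°) = (-0.8660, 0.5000); from cell (3,3)
  next x-line at t=0.3349, next y-line at t=0.4200; Δt_x=1.1547, Δt_y=2.0000
    x: enter (2,3) at t=0.3349
    y: enter (2,4) at t=0.4200 ← occupied
  → r_5 = 0.4200

ranges = [3.1292, 2.8056, 5.4200, 1.1205, 0.4200]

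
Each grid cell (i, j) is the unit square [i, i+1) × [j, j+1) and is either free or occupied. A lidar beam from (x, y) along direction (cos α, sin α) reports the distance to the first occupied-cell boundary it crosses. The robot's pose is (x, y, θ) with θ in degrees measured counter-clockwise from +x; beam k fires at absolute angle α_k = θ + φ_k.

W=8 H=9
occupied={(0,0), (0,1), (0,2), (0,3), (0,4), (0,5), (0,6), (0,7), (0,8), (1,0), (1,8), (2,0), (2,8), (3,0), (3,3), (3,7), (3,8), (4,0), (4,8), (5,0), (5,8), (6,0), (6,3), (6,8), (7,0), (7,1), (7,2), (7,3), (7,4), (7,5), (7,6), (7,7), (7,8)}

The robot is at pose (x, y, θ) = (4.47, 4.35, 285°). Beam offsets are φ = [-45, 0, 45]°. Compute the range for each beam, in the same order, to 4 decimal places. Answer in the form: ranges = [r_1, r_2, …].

beam 1: φ=-45°, α=240°
  d=(-0.5000,-0.8660)  start (4,4)  tX=0.9400 tY=0.4041  stride 1/|dx|=2.0000 1/|dy|=1.1547
    cross y-line → (4,3), t=0.4041
    cross x-line → (3,3), t=0.9400 (wall)
  → r_1 = 0.9400
beam 2: φ=0°, α=285°
  d=(0.2588,-0.9659)  start (4,4)  tX=2.0478 tY=0.3623  stride 1/|dx|=3.8637 1/|dy|=1.0353
    cross y-line → (4,3), t=0.3623
    cross y-line → (4,2), t=1.3976
    cross x-line → (5,2), t=2.0478
    cross y-line → (5,1), t=2.4329
    cross y-line → (5,0), t=3.4682 (wall)
  → r_2 = 3.4682
beam 3: φ=45°, α=330°
  d=(0.8660,-0.5000)  start (4,4)  tX=0.6120 tY=0.7000  stride 1/|dx|=1.1547 1/|dy|=2.0000
    cross x-line → (5,4), t=0.6120
    cross y-line → (5,3), t=0.7000
    cross x-line → (6,3), t=1.7667 (wall)
  → r_3 = 1.7667

ranges = [0.9400, 3.4682, 1.7667]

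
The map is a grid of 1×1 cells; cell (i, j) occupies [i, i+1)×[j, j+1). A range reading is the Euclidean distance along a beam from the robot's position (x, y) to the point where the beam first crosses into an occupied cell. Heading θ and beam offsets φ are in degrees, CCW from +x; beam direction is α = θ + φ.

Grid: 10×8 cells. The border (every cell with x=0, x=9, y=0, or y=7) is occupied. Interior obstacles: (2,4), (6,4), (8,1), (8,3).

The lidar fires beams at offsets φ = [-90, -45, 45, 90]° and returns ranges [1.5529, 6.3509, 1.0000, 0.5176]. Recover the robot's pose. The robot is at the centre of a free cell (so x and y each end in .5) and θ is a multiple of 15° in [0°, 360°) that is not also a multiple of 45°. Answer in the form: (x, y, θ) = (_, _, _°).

(x, y, θ) = (2.5, 6.5, 345°)

The pose lattice has 44·16 = 704 candidates. Test each by forward raycasting.
  (2.5, 3.5, 165°): beam 1 = 0.5176 ≠ 1.5529 ✗
  (4.5, 5.5, 285°): beam 1 = 1.9319 ≠ 1.5529 ✗
  (2.5, 5.5, 75°): beam 1 = 3.6235 ≠ 1.5529 ✗
  (6.5, 3.5, 105°): beam 2 = 0.5774 ≠ 6.3509 ✗
  …
  (2.5, 6.5, 345°): r_1=1.5529, r_2=6.3509, r_3=1.0000, r_4=0.5176 — all match ✓
Only this pose fits every beam.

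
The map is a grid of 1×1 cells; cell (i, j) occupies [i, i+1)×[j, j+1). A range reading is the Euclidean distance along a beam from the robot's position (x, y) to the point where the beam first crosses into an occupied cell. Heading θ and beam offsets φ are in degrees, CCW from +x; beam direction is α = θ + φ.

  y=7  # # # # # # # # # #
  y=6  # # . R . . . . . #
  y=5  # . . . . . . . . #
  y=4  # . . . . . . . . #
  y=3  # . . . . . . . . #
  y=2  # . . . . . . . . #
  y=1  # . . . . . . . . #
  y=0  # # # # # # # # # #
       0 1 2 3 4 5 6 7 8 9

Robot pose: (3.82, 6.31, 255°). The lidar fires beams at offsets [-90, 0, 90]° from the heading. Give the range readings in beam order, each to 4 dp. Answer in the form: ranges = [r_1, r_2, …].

ranges = [1.8842, 5.4973, 5.3627]

beam 1: φ=-90°, α=165°
  d=(-0.9659,0.2588)  start (3,6)  tX=0.8489 tY=2.6660  stride 1/|dx|=1.0353 1/|dy|=3.8637
    cross x-line → (2,6), t=0.8489
    cross x-line → (1,6), t=1.8842 (wall)
  → r_1 = 1.8842
beam 2: φ=0°, α=255°
  d=(-0.2588,-0.9659)  start (3,6)  tX=3.1682 tY=0.3209  stride 1/|dx|=3.8637 1/|dy|=1.0353
    cross y-line → (3,5), t=0.3209
    cross y-line → (3,4), t=1.3562
    cross y-line → (3,3), t=2.3915
    cross x-line → (2,3), t=3.1682
    cross y-line → (2,2), t=3.4268
    cross y-line → (2,1), t=4.4620
    cross y-line → (2,0), t=5.4973 (wall)
  → r_2 = 5.4973
beam 3: φ=90°, α=345°
  d=(0.9659,-0.2588)  start (3,6)  tX=0.1863 tY=1.1977  stride 1/|dx|=1.0353 1/|dy|=3.8637
    cross x-line → (4,6), t=0.1863
    cross y-line → (4,5), t=1.1977
    cross x-line → (5,5), t=1.2216
    cross x-line → (6,5), t=2.2569
    cross x-line → (7,5), t=3.2922
    cross x-line → (8,5), t=4.3275
    cross y-line → (8,4), t=5.0615
    cross x-line → (9,4), t=5.3627 (wall)
  → r_3 = 5.3627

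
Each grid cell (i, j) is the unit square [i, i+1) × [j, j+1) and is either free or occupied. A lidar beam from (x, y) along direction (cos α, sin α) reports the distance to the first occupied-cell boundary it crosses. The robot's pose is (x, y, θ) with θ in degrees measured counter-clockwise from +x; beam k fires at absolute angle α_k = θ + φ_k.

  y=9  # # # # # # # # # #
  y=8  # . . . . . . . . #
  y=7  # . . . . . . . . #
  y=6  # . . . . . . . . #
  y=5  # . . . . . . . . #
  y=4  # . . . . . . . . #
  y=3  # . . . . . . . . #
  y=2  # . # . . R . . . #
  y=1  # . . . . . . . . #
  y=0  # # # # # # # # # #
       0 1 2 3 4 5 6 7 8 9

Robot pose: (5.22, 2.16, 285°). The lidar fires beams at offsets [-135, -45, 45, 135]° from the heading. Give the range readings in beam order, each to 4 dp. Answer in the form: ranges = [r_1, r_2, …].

beam 1: φ=-135°, α=150°
  d=(-0.8660,0.5000)  start (5,2)  tX=0.2540 tY=1.6800  stride 1/|dx|=1.1547 1/|dy|=2.0000
    cross x-line → (4,2), t=0.2540
    cross x-line → (3,2), t=1.4087
    cross y-line → (3,3), t=1.6800
    cross x-line → (2,3), t=2.5634
    cross y-line → (2,4), t=3.6800
    cross x-line → (1,4), t=3.7181
    cross x-line → (0,4), t=4.8728 (wall)
  → r_1 = 4.8728
beam 2: φ=-45°, α=240°
  d=(-0.5000,-0.8660)  start (5,2)  tX=0.4400 tY=0.1848  stride 1/|dx|=2.0000 1/|dy|=1.1547
    cross y-line → (5,1), t=0.1848
    cross x-line → (4,1), t=0.4400
    cross y-line → (4,0), t=1.3395 (wall)
  → r_2 = 1.3395
beam 3: φ=45°, α=330°
  d=(0.8660,-0.5000)  start (5,2)  tX=0.9007 tY=0.3200  stride 1/|dx|=1.1547 1/|dy|=2.0000
    cross y-line → (5,1), t=0.3200
    cross x-line → (6,1), t=0.9007
    cross x-line → (7,1), t=2.0554
    cross y-line → (7,0), t=2.3200 (wall)
  → r_3 = 2.3200
beam 4: φ=135°, α=60°
  d=(0.5000,0.8660)  start (5,2)  tX=1.5600 tY=0.9699  stride 1/|dx|=2.0000 1/|dy|=1.1547
    cross y-line → (5,3), t=0.9699
    cross x-line → (6,3), t=1.5600
    cross y-line → (6,4), t=2.1246
    cross y-line → (6,5), t=3.2793
    cross x-line → (7,5), t=3.5600
    cross y-line → (7,6), t=4.4341
    cross x-line → (8,6), t=5.5600
    cross y-line → (8,7), t=5.5888
    cross y-line → (8,8), t=6.7435
    cross x-line → (9,8), t=7.5600 (wall)
  → r_4 = 7.5600

ranges = [4.8728, 1.3395, 2.3200, 7.5600]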